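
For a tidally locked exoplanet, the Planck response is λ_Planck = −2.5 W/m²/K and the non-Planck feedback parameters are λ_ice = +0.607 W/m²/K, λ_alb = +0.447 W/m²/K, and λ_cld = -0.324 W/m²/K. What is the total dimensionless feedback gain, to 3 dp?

Convert to gains: g_ice = 0.607/2.5 = 0.2428; g_alb = 0.447/2.5 = 0.1788; g_cld = -0.324/2.5 = -0.1296.
Total gain g = 0.292.

0.292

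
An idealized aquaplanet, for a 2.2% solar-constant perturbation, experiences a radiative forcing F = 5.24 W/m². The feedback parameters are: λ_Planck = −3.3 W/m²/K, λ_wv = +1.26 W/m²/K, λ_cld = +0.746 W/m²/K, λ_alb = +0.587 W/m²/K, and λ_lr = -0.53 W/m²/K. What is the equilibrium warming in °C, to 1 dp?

4.2 °C

Net feedback parameter λ = (−3.3) + (+1.26) + (+0.746) + (+0.587) + (-0.53) = -1.237 W/m²/K.
ΔT = −F/λ = −5.24/(-1.237) = 4.2 °C.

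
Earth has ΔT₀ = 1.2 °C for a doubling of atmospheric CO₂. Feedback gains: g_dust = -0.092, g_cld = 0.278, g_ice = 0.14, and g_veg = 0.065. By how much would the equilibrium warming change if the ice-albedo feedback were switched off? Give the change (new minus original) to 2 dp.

Original: g = 0.391, ΔT = 1.2/(1−0.391) = 1.9704 °C.
Without ice-albedo: g' = 0.251, ΔT' = 1.2/(1−0.251) = 1.6021 °C.
Change = 1.6021 − 1.9704 = -0.37 °C.

-0.37 °C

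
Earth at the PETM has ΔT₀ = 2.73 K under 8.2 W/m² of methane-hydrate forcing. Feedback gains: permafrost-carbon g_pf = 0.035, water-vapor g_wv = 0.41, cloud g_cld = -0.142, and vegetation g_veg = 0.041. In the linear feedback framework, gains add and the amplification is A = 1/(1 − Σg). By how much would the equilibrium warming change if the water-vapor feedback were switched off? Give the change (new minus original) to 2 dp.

Original: g = 0.344, ΔT = 2.73/(1−0.344) = 4.1616 K.
Without water-vapor: g' = -0.066, ΔT' = 2.73/(1+0.066) = 2.5610 K.
Change = 2.5610 − 4.1616 = -1.60 K.

-1.60 K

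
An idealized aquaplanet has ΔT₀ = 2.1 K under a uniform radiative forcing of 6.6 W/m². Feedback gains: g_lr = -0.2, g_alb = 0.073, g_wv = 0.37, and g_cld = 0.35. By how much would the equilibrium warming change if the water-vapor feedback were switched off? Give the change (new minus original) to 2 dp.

-2.46 K

Original: g = 0.593, ΔT = 2.1/(1−0.593) = 5.1597 K.
Without water-vapor: g' = 0.223, ΔT' = 2.1/(1−0.223) = 2.7027 K.
Change = 2.7027 − 5.1597 = -2.46 K.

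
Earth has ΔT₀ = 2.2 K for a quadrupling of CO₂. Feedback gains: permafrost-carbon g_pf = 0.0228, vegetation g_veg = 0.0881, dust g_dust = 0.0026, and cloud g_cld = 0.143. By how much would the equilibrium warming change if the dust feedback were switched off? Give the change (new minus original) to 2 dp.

-0.01 K

Original: g = 0.2565, ΔT = 2.2/(1−0.2565) = 2.9590 K.
Without dust: g' = 0.2539, ΔT' = 2.2/(1−0.2539) = 2.9487 K.
Change = 2.9487 − 2.9590 = -0.01 K.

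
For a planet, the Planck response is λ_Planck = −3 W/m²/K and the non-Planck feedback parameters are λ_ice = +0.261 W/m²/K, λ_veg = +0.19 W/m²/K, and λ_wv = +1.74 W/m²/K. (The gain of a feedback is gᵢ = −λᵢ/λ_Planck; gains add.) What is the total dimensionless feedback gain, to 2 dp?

Convert to gains: g_ice = 0.261/3 = 0.087; g_veg = 0.19/3 = 0.06333; g_wv = 1.74/3 = 0.58.
Total gain g = 0.73033.

0.73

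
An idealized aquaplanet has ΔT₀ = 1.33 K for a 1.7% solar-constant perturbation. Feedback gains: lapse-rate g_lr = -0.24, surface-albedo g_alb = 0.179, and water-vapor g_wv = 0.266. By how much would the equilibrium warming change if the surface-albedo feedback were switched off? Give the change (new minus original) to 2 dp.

-0.31 K

Original: g = 0.205, ΔT = 1.33/(1−0.205) = 1.6730 K.
Without surface-albedo: g' = 0.026, ΔT' = 1.33/(1−0.026) = 1.3655 K.
Change = 1.3655 − 1.6730 = -0.31 K.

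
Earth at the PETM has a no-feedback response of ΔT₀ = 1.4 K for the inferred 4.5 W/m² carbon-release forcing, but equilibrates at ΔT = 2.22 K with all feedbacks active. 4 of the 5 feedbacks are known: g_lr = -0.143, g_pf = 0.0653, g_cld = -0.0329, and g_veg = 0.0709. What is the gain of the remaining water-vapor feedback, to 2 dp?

Amplification A = ΔT/ΔT₀ = 2.22/1.4 = 1.586.
Total gain g = 1 − 1/A = 1 − 1/1.586 = 0.3695.
Known gains sum to -0.143 + 0.0653 − 0.0329 + 0.0709 = -0.0397.
g_wv = 0.3695 + 0.0397 = 0.41.

0.41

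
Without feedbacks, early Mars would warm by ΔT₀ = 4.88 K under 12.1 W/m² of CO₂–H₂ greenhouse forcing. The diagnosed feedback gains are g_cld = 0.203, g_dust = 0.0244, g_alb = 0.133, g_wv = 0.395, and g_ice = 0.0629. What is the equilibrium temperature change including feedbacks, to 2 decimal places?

26.86 K

Total gain g = 0.203 + 0.0244 + 0.133 + 0.395 + 0.0629 = 0.8183.
Amplification A = 1/(1 − 0.8183) = 5.504.
ΔT = 4.88 × 5.504 = 26.86 K.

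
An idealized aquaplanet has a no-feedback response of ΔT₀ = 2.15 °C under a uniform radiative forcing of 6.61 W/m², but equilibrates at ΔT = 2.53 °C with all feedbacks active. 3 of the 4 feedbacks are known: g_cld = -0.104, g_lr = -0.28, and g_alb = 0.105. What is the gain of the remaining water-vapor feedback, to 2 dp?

0.43

Amplification A = ΔT/ΔT₀ = 2.53/2.15 = 1.177.
Total gain g = 1 − 1/A = 1 − 1/1.177 = 0.1504.
Known gains sum to -0.104 − 0.28 + 0.105 = -0.279.
g_wv = 0.1504 + 0.279 = 0.43.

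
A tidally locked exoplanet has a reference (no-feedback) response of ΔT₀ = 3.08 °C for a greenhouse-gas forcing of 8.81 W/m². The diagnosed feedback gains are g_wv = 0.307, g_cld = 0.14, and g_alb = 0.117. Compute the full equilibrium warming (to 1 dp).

Total gain g = 0.307 + 0.14 + 0.117 = 0.564.
Amplification A = 1/(1 − 0.564) = 2.294.
ΔT = 3.08 × 2.294 = 7.1 °C.

7.1 °C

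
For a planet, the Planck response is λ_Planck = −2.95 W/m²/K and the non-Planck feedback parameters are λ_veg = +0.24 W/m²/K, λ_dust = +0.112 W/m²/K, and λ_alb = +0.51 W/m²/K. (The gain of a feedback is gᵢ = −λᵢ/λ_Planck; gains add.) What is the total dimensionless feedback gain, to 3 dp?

0.292

Convert to gains: g_veg = 0.24/2.95 = 0.08136; g_dust = 0.112/2.95 = 0.03797; g_alb = 0.51/2.95 = 0.1729.
Total gain g = 0.29223.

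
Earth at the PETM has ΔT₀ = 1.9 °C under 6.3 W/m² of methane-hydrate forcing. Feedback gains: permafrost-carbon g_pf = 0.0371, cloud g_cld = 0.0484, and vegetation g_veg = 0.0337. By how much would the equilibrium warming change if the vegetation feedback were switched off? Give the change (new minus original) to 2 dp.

-0.08 °C

Original: g = 0.1192, ΔT = 1.9/(1−0.1192) = 2.1571 °C.
Without vegetation: g' = 0.0855, ΔT' = 1.9/(1−0.0855) = 2.0776 °C.
Change = 2.0776 − 2.1571 = -0.08 °C.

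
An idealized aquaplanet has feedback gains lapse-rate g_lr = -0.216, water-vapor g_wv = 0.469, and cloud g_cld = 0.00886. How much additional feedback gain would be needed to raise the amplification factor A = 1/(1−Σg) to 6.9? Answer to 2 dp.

0.59

Current total gain = 0.26186.
Target gain for A = 6.9: g* = 1 − 1/6.9 = 0.8551.
Additional gain needed = 0.8551 − 0.26186 = 0.59.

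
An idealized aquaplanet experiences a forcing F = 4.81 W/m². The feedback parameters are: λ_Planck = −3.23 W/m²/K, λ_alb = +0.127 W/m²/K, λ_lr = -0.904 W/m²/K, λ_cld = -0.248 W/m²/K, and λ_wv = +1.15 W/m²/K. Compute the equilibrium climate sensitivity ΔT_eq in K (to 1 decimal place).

1.5 K

Net feedback parameter λ = (−3.23) + (+0.127) + (-0.904) + (-0.248) + (+1.15) = -3.105 W/m²/K.
ΔT = −F/λ = −4.81/(-3.105) = 1.5 K.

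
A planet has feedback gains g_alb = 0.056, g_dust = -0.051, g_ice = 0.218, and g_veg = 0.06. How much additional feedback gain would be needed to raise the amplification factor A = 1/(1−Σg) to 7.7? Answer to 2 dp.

0.59

Current total gain = 0.283.
Target gain for A = 7.7: g* = 1 − 1/7.7 = 0.8701.
Additional gain needed = 0.8701 − 0.283 = 0.59.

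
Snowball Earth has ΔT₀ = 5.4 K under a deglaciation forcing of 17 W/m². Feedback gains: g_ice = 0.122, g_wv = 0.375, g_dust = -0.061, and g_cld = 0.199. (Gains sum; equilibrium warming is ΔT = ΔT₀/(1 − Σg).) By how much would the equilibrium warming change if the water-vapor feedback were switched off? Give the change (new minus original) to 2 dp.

-7.50 K

Original: g = 0.635, ΔT = 5.4/(1−0.635) = 14.7945 K.
Without water-vapor: g' = 0.26, ΔT' = 5.4/(1−0.26) = 7.2973 K.
Change = 7.2973 − 14.7945 = -7.50 K.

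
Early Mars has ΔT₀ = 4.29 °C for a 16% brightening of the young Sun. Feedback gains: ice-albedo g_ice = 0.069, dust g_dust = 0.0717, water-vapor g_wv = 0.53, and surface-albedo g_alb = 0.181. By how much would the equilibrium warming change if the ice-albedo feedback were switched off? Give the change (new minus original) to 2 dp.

Original: g = 0.8517, ΔT = 4.29/(1−0.8517) = 28.9278 °C.
Without ice-albedo: g' = 0.7827, ΔT' = 4.29/(1−0.7827) = 19.7423 °C.
Change = 19.7423 − 28.9278 = -9.19 °C.

-9.19 °C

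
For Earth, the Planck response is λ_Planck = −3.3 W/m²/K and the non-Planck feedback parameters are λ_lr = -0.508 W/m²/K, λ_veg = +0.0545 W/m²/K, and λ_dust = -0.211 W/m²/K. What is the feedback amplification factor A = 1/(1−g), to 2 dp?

Convert to gains: g_lr = -0.508/3.3 = -0.1539; g_veg = 0.0545/3.3 = 0.01652; g_dust = -0.211/3.3 = -0.06394.
Total gain g = -0.20132.
A = 1/(1 + 0.20132) = 0.83.

0.83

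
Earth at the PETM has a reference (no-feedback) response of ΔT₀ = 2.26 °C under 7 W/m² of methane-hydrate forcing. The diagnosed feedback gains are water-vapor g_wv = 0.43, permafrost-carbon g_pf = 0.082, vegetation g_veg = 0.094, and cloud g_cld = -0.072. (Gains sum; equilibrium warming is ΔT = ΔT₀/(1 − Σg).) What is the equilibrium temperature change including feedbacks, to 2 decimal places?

Total gain g = 0.43 + 0.082 + 0.094 − 0.072 = 0.534.
Amplification A = 1/(1 − 0.534) = 2.146.
ΔT = 2.26 × 2.146 = 4.85 °C.

4.85 °C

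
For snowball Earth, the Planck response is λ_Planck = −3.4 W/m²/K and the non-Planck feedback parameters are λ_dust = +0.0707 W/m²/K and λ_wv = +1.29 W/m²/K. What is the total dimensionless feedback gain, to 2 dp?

0.40

Convert to gains: g_dust = 0.0707/3.4 = 0.02079; g_wv = 1.29/3.4 = 0.3794.
Total gain g = 0.40019.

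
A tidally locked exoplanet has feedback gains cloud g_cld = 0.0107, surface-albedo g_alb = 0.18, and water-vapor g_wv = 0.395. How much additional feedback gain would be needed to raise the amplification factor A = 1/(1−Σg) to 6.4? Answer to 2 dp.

0.26

Current total gain = 0.5857.
Target gain for A = 6.4: g* = 1 − 1/6.4 = 0.8438.
Additional gain needed = 0.8438 − 0.5857 = 0.26.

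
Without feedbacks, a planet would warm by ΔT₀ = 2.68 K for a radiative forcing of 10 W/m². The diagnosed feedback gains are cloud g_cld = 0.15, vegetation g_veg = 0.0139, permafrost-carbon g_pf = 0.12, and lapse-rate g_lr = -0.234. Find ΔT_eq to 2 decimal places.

2.82 K

Total gain g = 0.15 + 0.0139 + 0.12 − 0.234 = 0.0499.
Amplification A = 1/(1 − 0.0499) = 1.053.
ΔT = 2.68 × 1.053 = 2.82 K.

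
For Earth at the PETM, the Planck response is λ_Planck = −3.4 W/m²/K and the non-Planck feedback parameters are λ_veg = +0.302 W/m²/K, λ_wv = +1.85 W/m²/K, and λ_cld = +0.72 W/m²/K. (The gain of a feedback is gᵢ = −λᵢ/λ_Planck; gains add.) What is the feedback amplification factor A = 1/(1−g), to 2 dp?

Convert to gains: g_veg = 0.302/3.4 = 0.08882; g_wv = 1.85/3.4 = 0.5441; g_cld = 0.72/3.4 = 0.2118.
Total gain g = 0.84472.
A = 1/(1 − 0.84472) = 6.44.

6.44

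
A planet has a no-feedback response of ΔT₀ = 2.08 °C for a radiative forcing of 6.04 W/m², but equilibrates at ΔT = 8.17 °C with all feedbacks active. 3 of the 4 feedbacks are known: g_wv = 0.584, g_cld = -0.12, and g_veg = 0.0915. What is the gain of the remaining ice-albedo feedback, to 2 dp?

0.19

Amplification A = ΔT/ΔT₀ = 8.17/2.08 = 3.928.
Total gain g = 1 − 1/A = 1 − 1/3.928 = 0.7454.
Known gains sum to 0.584 − 0.12 + 0.0915 = 0.5555.
g_ice = 0.7454 − 0.5555 = 0.19.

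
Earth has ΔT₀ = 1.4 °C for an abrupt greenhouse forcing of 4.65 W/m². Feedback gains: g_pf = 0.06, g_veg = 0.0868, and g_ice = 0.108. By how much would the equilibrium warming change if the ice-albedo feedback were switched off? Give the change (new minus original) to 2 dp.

-0.24 °C

Original: g = 0.2548, ΔT = 1.4/(1−0.2548) = 1.8787 °C.
Without ice-albedo: g' = 0.1468, ΔT' = 1.4/(1−0.1468) = 1.6409 °C.
Change = 1.6409 − 1.8787 = -0.24 °C.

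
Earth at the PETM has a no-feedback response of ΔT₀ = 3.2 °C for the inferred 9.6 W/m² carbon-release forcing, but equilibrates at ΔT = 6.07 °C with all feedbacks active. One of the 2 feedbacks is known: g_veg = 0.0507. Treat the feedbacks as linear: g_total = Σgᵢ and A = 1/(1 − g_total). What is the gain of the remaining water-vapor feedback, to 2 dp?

Amplification A = ΔT/ΔT₀ = 6.07/3.2 = 1.897.
Total gain g = 1 − 1/A = 1 − 1/1.897 = 0.4729.
The known gain is 0.0507.
g_wv = 0.4729 − 0.0507 = 0.42.

0.42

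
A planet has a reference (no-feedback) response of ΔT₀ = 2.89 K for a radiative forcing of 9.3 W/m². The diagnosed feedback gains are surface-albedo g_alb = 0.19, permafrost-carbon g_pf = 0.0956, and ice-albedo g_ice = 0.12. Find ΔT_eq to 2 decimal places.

Total gain g = 0.19 + 0.0956 + 0.12 = 0.4056.
Amplification A = 1/(1 − 0.4056) = 1.682.
ΔT = 2.89 × 1.682 = 4.86 K.

4.86 K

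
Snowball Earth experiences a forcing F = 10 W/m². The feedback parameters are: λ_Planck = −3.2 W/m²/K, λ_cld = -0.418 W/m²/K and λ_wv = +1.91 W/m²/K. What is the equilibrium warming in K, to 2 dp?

5.85 K

Net feedback parameter λ = (−3.2) + (-0.418) + (+1.91) = -1.708 W/m²/K.
ΔT = −F/λ = −10/(-1.708) = 5.85 K.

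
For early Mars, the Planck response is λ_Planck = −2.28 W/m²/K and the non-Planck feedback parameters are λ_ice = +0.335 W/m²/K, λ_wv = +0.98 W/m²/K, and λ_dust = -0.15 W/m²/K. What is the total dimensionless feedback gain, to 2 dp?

Convert to gains: g_ice = 0.335/2.28 = 0.1469; g_wv = 0.98/2.28 = 0.4298; g_dust = -0.15/2.28 = -0.06579.
Total gain g = 0.51091.

0.51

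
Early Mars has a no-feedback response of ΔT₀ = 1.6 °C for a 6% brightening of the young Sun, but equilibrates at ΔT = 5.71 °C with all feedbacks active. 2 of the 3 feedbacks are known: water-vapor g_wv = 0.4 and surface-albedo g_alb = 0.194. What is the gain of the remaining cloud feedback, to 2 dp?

Amplification A = ΔT/ΔT₀ = 5.71/1.6 = 3.569.
Total gain g = 1 − 1/A = 1 − 1/3.569 = 0.7198.
Known gains sum to 0.4 + 0.194 = 0.594.
g_cld = 0.7198 − 0.594 = 0.13.

0.13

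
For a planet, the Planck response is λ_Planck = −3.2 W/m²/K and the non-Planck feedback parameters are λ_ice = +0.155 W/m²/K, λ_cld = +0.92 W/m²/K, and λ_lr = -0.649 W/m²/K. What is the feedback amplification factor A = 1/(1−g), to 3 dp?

1.154

Convert to gains: g_ice = 0.155/3.2 = 0.04844; g_cld = 0.92/3.2 = 0.2875; g_lr = -0.649/3.2 = -0.2028.
Total gain g = 0.13314.
A = 1/(1 − 0.13314) = 1.154.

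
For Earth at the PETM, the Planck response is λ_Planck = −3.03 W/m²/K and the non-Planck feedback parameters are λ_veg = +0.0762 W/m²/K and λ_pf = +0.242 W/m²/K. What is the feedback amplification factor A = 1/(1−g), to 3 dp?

1.117

Convert to gains: g_veg = 0.0762/3.03 = 0.02515; g_pf = 0.242/3.03 = 0.07987.
Total gain g = 0.10502.
A = 1/(1 − 0.10502) = 1.117.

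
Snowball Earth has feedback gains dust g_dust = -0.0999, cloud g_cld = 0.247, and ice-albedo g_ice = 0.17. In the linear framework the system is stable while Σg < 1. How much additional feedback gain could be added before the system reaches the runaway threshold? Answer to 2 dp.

0.68

Current total gain = -0.0999 + 0.247 + 0.17 = 0.3171.
Margin to runaway = 1 − 0.3171 = 0.68.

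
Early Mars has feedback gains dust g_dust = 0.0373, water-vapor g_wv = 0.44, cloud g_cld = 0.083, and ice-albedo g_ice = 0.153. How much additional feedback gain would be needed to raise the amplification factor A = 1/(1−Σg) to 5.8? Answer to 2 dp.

0.11

Current total gain = 0.7133.
Target gain for A = 5.8: g* = 1 − 1/5.8 = 0.8276.
Additional gain needed = 0.8276 − 0.7133 = 0.11.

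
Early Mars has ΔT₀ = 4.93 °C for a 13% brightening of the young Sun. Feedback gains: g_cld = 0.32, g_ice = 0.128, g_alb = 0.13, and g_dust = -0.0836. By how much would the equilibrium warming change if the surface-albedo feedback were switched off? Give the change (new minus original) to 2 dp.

-1.99 °C

Original: g = 0.4944, ΔT = 4.93/(1−0.4944) = 9.7508 °C.
Without surface-albedo: g' = 0.3644, ΔT' = 4.93/(1−0.3644) = 7.7565 °C.
Change = 7.7565 − 9.7508 = -1.99 °C.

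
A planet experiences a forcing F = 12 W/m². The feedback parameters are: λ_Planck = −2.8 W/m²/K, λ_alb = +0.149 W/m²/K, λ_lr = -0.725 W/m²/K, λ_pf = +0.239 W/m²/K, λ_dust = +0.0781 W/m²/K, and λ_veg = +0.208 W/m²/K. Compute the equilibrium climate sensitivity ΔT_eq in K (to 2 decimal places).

4.21 K

Net feedback parameter λ = (−2.8) + (+0.149) + (-0.725) + (+0.239) + (+0.0781) + (+0.208) = -2.8509 W/m²/K.
ΔT = −F/λ = −12/(-2.8509) = 4.21 K.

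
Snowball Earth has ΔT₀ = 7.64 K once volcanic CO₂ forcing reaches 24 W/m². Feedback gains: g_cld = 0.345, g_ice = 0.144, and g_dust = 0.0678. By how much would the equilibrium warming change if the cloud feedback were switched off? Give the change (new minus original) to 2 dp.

-7.55 K

Original: g = 0.5568, ΔT = 7.64/(1−0.5568) = 17.2383 K.
Without cloud: g' = 0.2118, ΔT' = 7.64/(1−0.2118) = 9.6930 K.
Change = 9.6930 − 17.2383 = -7.55 K.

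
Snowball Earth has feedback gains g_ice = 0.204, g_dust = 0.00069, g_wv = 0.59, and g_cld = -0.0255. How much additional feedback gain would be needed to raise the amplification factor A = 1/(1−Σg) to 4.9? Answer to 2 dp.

Current total gain = 0.76919.
Target gain for A = 4.9: g* = 1 − 1/4.9 = 0.7959.
Additional gain needed = 0.7959 − 0.76919 = 0.03.

0.03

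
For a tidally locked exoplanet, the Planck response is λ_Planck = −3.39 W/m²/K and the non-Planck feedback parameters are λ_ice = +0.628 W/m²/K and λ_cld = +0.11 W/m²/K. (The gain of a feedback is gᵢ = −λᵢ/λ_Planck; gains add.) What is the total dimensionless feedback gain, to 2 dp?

0.22

Convert to gains: g_ice = 0.628/3.39 = 0.1853; g_cld = 0.11/3.39 = 0.03245.
Total gain g = 0.21775.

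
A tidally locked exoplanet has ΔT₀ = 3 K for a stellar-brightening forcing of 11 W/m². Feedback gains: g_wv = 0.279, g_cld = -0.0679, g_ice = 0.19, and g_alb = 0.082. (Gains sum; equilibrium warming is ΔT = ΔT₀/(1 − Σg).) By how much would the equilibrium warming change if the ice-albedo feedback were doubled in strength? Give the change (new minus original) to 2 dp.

3.37 K

Original: g = 0.4831, ΔT = 3/(1−0.4831) = 5.8038 K.
With doubled ice-albedo: g' = 0.6731, ΔT' = 3/(1−0.6731) = 9.1771 K.
Change = 9.1771 − 5.8038 = 3.37 K.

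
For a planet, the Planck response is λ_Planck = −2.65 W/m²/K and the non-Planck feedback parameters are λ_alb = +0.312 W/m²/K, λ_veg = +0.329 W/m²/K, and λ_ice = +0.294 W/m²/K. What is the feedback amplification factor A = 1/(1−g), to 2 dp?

1.55

Convert to gains: g_alb = 0.312/2.65 = 0.1177; g_veg = 0.329/2.65 = 0.1242; g_ice = 0.294/2.65 = 0.1109.
Total gain g = 0.3528.
A = 1/(1 − 0.3528) = 1.55.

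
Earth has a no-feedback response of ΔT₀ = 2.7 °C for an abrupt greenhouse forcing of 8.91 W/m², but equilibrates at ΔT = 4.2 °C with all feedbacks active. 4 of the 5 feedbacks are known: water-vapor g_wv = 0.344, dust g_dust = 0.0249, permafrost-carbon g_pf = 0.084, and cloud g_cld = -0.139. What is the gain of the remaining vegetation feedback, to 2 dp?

0.04

Amplification A = ΔT/ΔT₀ = 4.2/2.7 = 1.556.
Total gain g = 1 − 1/A = 1 − 1/1.556 = 0.3573.
Known gains sum to 0.344 + 0.0249 + 0.084 − 0.139 = 0.3139.
g_veg = 0.3573 − 0.3139 = 0.04.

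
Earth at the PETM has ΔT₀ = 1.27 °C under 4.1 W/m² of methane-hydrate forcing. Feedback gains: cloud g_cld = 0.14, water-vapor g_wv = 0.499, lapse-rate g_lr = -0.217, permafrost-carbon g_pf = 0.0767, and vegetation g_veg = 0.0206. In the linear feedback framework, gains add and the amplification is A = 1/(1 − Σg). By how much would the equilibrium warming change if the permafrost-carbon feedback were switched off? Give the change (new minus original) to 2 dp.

-0.36 °C

Original: g = 0.5193, ΔT = 1.27/(1−0.5193) = 2.6420 °C.
Without permafrost-carbon: g' = 0.4426, ΔT' = 1.27/(1−0.4426) = 2.2784 °C.
Change = 2.2784 − 2.6420 = -0.36 °C.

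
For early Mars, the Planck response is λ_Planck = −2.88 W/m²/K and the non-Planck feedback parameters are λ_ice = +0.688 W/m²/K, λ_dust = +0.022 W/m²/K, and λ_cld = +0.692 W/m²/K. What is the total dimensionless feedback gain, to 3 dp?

0.487

Convert to gains: g_ice = 0.688/2.88 = 0.2389; g_dust = 0.022/2.88 = 0.007639; g_cld = 0.692/2.88 = 0.2403.
Total gain g = 0.486839.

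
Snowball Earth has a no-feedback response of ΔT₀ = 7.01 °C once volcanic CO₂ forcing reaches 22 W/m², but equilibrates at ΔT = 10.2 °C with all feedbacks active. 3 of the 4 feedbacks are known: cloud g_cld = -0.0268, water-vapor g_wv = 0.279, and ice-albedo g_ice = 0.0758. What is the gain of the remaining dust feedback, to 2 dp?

-0.02

Amplification A = ΔT/ΔT₀ = 10.2/7.01 = 1.455.
Total gain g = 1 − 1/A = 1 − 1/1.455 = 0.3127.
Known gains sum to -0.0268 + 0.279 + 0.0758 = 0.328.
g_dust = 0.3127 − 0.328 = -0.02.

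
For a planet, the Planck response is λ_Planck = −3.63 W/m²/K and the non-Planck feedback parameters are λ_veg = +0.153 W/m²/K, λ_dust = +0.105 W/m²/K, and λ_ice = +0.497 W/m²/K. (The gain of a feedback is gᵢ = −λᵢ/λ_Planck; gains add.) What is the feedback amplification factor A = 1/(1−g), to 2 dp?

Convert to gains: g_veg = 0.153/3.63 = 0.04215; g_dust = 0.105/3.63 = 0.02893; g_ice = 0.497/3.63 = 0.1369.
Total gain g = 0.20798.
A = 1/(1 − 0.20798) = 1.26.

1.26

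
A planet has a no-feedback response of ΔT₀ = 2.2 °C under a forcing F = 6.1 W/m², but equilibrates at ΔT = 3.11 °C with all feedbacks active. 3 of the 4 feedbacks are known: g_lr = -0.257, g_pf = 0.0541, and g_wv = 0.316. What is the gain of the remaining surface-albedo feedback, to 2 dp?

0.18

Amplification A = ΔT/ΔT₀ = 3.11/2.2 = 1.414.
Total gain g = 1 − 1/A = 1 − 1/1.414 = 0.2928.
Known gains sum to -0.257 + 0.0541 + 0.316 = 0.1131.
g_alb = 0.2928 − 0.1131 = 0.18.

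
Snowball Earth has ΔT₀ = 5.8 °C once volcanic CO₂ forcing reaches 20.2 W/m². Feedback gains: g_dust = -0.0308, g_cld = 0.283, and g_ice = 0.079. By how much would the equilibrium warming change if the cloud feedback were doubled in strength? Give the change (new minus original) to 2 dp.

6.36 °C

Original: g = 0.3312, ΔT = 5.8/(1−0.3312) = 8.6722 °C.
With doubled cloud: g' = 0.6142, ΔT' = 5.8/(1−0.6142) = 15.0337 °C.
Change = 15.0337 − 8.6722 = 6.36 °C.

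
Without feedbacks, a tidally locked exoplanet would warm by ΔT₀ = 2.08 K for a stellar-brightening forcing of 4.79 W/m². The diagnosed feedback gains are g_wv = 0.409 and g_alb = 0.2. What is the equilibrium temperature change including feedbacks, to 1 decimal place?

5.3 K

Total gain g = 0.409 + 0.2 = 0.609.
Amplification A = 1/(1 − 0.609) = 2.558.
ΔT = 2.08 × 2.558 = 5.3 K.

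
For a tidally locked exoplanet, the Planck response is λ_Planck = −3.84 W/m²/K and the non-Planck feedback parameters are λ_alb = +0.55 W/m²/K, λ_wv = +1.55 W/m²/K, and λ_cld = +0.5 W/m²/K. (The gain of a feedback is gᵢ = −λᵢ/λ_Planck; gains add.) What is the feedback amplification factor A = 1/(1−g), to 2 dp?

Convert to gains: g_alb = 0.55/3.84 = 0.1432; g_wv = 1.55/3.84 = 0.4036; g_cld = 0.5/3.84 = 0.1302.
Total gain g = 0.677.
A = 1/(1 − 0.677) = 3.10.

3.10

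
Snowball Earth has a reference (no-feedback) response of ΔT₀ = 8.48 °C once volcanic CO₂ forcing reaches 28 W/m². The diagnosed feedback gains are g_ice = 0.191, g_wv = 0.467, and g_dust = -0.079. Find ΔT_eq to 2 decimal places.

Total gain g = 0.191 + 0.467 − 0.079 = 0.579.
Amplification A = 1/(1 − 0.579) = 2.375.
ΔT = 8.48 × 2.375 = 20.14 °C.

20.14 °C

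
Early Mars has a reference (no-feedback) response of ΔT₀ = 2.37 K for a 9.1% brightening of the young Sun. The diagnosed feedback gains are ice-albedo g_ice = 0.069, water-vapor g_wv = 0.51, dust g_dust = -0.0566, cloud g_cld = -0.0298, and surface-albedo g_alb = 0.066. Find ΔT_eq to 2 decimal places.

Total gain g = 0.069 + 0.51 − 0.0566 − 0.0298 + 0.066 = 0.5586.
Amplification A = 1/(1 − 0.5586) = 2.266.
ΔT = 2.37 × 2.266 = 5.37 K.

5.37 K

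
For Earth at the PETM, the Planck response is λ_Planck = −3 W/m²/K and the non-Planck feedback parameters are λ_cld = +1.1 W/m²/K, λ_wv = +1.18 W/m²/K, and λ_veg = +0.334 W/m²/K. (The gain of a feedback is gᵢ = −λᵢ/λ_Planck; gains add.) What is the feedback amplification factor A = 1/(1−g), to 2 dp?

Convert to gains: g_cld = 1.1/3 = 0.3667; g_wv = 1.18/3 = 0.3933; g_veg = 0.334/3 = 0.1113.
Total gain g = 0.8713.
A = 1/(1 − 0.8713) = 7.77.

7.77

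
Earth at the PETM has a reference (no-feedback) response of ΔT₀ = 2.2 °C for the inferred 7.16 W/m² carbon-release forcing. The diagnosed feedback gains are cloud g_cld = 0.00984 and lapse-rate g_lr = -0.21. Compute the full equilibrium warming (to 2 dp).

Total gain g = 0.00984 − 0.21 = -0.20016.
Amplification A = 1/(1 + 0.20016) = 0.8332.
ΔT = 2.2 × 0.8332 = 1.83 °C.

1.83 °C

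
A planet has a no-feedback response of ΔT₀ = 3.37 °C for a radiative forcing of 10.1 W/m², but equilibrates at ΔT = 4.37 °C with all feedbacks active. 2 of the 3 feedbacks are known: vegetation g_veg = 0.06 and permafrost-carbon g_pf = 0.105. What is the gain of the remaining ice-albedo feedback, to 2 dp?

0.06

Amplification A = ΔT/ΔT₀ = 4.37/3.37 = 1.297.
Total gain g = 1 − 1/A = 1 − 1/1.297 = 0.229.
Known gains sum to 0.06 + 0.105 = 0.165.
g_ice = 0.229 − 0.165 = 0.06.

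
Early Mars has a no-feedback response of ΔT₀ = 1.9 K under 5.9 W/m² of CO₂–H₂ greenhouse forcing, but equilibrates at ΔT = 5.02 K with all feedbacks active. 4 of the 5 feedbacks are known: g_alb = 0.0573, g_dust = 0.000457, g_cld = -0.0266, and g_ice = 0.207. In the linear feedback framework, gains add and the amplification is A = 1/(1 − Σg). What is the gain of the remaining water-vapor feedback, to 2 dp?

Amplification A = ΔT/ΔT₀ = 5.02/1.9 = 2.642.
Total gain g = 1 − 1/A = 1 − 1/2.642 = 0.6215.
Known gains sum to 0.0573 + 0.000457 − 0.0266 + 0.207 = 0.238157.
g_wv = 0.6215 − 0.238157 = 0.38.

0.38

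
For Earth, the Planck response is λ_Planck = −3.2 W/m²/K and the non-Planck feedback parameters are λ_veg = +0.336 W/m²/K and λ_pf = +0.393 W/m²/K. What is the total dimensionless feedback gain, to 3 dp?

Convert to gains: g_veg = 0.336/3.2 = 0.105; g_pf = 0.393/3.2 = 0.1228.
Total gain g = 0.2278.

0.228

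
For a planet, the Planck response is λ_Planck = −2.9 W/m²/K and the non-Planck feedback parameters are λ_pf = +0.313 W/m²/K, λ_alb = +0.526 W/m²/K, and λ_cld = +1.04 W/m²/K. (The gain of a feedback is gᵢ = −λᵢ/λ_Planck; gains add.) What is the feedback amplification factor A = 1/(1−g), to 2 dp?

Convert to gains: g_pf = 0.313/2.9 = 0.1079; g_alb = 0.526/2.9 = 0.1814; g_cld = 1.04/2.9 = 0.3586.
Total gain g = 0.6479.
A = 1/(1 − 0.6479) = 2.84.

2.84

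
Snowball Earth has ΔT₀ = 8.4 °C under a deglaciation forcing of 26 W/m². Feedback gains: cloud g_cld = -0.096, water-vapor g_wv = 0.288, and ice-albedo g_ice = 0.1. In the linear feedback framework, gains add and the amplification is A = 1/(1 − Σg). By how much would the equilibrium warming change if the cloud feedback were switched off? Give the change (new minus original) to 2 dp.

1.86 °C

Original: g = 0.292, ΔT = 8.4/(1−0.292) = 11.8644 °C.
Without cloud: g' = 0.388, ΔT' = 8.4/(1−0.388) = 13.7255 °C.
Change = 13.7255 − 11.8644 = 1.86 °C.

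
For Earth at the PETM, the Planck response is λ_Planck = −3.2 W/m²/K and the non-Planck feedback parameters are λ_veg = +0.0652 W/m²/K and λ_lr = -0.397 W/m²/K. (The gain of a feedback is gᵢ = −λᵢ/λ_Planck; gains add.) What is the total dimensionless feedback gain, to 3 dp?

-0.104

Convert to gains: g_veg = 0.0652/3.2 = 0.02037; g_lr = -0.397/3.2 = -0.1241.
Total gain g = -0.10373.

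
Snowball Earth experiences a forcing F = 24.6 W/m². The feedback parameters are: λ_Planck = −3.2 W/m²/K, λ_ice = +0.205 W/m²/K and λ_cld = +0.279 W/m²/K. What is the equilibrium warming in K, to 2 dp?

9.06 K

Net feedback parameter λ = (−3.2) + (+0.205) + (+0.279) = -2.716 W/m²/K.
ΔT = −F/λ = −24.6/(-2.716) = 9.06 K.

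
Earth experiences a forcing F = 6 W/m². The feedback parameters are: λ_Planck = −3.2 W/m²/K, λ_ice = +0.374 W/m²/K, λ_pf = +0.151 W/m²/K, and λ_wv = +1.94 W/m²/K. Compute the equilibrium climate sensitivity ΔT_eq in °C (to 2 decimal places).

8.16 °C

Net feedback parameter λ = (−3.2) + (+0.374) + (+0.151) + (+1.94) = -0.735 W/m²/K.
ΔT = −F/λ = −6/(-0.735) = 8.16 °C.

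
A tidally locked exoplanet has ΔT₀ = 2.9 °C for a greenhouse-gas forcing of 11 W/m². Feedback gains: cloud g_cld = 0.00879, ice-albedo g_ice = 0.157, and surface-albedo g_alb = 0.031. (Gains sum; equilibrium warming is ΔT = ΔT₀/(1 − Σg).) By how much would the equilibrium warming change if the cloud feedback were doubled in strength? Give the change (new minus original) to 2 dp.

Original: g = 0.19679, ΔT = 2.9/(1−0.19679) = 3.6105 °C.
With doubled cloud: g' = 0.20558, ΔT' = 2.9/(1−0.20558) = 3.6505 °C.
Change = 3.6505 − 3.6105 = 0.04 °C.

0.04 °C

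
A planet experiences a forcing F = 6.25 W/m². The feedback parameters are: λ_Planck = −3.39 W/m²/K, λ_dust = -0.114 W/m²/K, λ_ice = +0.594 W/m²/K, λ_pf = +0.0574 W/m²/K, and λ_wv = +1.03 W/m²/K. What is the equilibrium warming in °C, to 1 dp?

Net feedback parameter λ = (−3.39) + (-0.114) + (+0.594) + (+0.0574) + (+1.03) = -1.8226 W/m²/K.
ΔT = −F/λ = −6.25/(-1.8226) = 3.4 °C.

3.4 °C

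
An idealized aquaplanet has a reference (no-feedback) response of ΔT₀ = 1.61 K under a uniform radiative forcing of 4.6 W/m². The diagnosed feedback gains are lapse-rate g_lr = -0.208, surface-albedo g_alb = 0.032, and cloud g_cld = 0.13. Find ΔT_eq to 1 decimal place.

1.5 K

Total gain g = -0.208 + 0.032 + 0.13 = -0.046.
Amplification A = 1/(1 + 0.046) = 0.956.
ΔT = 1.61 × 0.956 = 1.5 K.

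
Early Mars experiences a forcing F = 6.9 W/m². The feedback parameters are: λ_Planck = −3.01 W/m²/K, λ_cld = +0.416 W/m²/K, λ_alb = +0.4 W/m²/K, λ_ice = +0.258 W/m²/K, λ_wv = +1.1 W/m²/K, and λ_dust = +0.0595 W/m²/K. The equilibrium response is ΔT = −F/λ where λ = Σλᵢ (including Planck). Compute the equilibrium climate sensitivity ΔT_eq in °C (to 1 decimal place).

8.9 °C

Net feedback parameter λ = (−3.01) + (+0.416) + (+0.4) + (+0.258) + (+1.1) + (+0.0595) = -0.7765 W/m²/K.
ΔT = −F/λ = −6.9/(-0.7765) = 8.9 °C.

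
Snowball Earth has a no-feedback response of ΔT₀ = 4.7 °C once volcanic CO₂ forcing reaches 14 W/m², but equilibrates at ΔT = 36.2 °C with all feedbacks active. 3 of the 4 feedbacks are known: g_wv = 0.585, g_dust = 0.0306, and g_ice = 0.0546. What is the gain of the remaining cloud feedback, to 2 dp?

0.20

Amplification A = ΔT/ΔT₀ = 36.2/4.7 = 7.702.
Total gain g = 1 − 1/A = 1 − 1/7.702 = 0.8702.
Known gains sum to 0.585 + 0.0306 + 0.0546 = 0.6702.
g_cld = 0.8702 − 0.6702 = 0.20.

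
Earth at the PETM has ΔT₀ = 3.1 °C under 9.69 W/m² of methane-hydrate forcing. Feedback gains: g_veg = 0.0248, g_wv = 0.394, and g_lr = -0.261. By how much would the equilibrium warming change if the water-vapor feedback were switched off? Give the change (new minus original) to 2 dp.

Original: g = 0.1578, ΔT = 3.1/(1−0.1578) = 3.6808 °C.
Without water-vapor: g' = -0.2362, ΔT' = 3.1/(1+0.2362) = 2.5077 °C.
Change = 2.5077 − 3.6808 = -1.17 °C.

-1.17 °C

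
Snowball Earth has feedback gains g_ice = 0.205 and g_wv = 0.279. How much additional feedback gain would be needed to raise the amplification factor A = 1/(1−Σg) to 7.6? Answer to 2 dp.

0.38

Current total gain = 0.484.
Target gain for A = 7.6: g* = 1 − 1/7.6 = 0.8684.
Additional gain needed = 0.8684 − 0.484 = 0.38.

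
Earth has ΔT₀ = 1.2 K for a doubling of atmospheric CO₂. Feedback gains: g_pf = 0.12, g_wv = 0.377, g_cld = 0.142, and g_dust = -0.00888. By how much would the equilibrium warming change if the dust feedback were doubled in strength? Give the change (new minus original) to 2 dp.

Original: g = 0.63012, ΔT = 1.2/(1−0.63012) = 3.2443 K.
With doubled dust: g' = 0.62124, ΔT' = 1.2/(1−0.62124) = 3.1682 K.
Change = 3.1682 − 3.2443 = -0.08 K.

-0.08 K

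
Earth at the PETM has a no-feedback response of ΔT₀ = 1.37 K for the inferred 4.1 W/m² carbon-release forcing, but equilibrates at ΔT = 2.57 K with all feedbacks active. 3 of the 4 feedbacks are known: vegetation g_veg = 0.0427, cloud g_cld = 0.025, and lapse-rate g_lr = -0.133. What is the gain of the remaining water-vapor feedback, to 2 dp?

0.53

Amplification A = ΔT/ΔT₀ = 2.57/1.37 = 1.876.
Total gain g = 1 − 1/A = 1 − 1/1.876 = 0.467.
Known gains sum to 0.0427 + 0.025 − 0.133 = -0.0653.
g_wv = 0.467 + 0.0653 = 0.53.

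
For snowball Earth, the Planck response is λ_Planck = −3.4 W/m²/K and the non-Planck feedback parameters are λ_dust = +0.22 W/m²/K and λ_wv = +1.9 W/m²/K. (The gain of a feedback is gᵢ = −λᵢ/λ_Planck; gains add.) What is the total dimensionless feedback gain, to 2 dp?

0.62

Convert to gains: g_dust = 0.22/3.4 = 0.06471; g_wv = 1.9/3.4 = 0.5588.
Total gain g = 0.62351.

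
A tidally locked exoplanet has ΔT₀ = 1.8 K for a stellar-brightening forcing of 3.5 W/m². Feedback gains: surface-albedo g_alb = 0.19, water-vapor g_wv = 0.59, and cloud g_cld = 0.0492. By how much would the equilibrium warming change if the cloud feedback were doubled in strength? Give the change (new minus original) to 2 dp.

Original: g = 0.8292, ΔT = 1.8/(1−0.8292) = 10.5386 K.
With doubled cloud: g' = 0.8784, ΔT' = 1.8/(1−0.8784) = 14.8026 K.
Change = 14.8026 − 10.5386 = 4.26 K.

4.26 K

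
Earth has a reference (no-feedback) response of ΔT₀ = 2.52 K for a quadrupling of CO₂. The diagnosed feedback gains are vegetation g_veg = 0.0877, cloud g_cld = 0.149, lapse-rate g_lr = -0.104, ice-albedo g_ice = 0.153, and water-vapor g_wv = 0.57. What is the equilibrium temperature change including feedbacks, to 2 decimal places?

17.46 K

Total gain g = 0.0877 + 0.149 − 0.104 + 0.153 + 0.57 = 0.8557.
Amplification A = 1/(1 − 0.8557) = 6.93.
ΔT = 2.52 × 6.93 = 17.46 K.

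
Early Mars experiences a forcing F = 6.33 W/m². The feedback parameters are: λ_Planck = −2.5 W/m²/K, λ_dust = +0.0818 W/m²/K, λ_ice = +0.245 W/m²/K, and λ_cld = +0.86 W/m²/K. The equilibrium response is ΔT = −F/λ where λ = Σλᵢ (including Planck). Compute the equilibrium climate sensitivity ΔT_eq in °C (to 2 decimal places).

4.82 °C

Net feedback parameter λ = (−2.5) + (+0.0818) + (+0.245) + (+0.86) = -1.3132 W/m²/K.
ΔT = −F/λ = −6.33/(-1.3132) = 4.82 °C.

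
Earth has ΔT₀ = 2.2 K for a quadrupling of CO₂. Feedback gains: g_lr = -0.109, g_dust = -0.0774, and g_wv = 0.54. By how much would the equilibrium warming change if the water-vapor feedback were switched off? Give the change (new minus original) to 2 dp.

-1.55 K

Original: g = 0.3536, ΔT = 2.2/(1−0.3536) = 3.4035 K.
Without water-vapor: g' = -0.1864, ΔT' = 2.2/(1+0.1864) = 1.8543 K.
Change = 1.8543 − 3.4035 = -1.55 K.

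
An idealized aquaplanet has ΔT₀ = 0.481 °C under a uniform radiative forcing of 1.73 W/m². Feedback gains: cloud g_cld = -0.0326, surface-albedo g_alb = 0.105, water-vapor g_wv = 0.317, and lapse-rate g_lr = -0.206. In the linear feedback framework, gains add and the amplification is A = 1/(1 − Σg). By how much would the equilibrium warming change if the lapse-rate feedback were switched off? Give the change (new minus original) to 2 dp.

0.20 °C

Original: g = 0.1834, ΔT = 0.481/(1−0.1834) = 0.5890 °C.
Without lapse-rate: g' = 0.3894, ΔT' = 0.481/(1−0.3894) = 0.7877 °C.
Change = 0.7877 − 0.5890 = 0.20 °C.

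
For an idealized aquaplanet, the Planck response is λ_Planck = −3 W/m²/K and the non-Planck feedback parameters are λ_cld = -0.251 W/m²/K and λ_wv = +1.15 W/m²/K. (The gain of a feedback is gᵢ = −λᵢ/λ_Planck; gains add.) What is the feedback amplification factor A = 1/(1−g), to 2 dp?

Convert to gains: g_cld = -0.251/3 = -0.08367; g_wv = 1.15/3 = 0.3833.
Total gain g = 0.29963.
A = 1/(1 − 0.29963) = 1.43.

1.43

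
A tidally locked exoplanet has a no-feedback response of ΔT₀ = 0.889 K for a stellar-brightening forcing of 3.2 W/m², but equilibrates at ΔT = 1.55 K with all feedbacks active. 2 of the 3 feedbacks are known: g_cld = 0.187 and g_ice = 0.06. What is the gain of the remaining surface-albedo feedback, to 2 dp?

Amplification A = ΔT/ΔT₀ = 1.55/0.889 = 1.744.
Total gain g = 1 − 1/A = 1 − 1/1.744 = 0.4266.
Known gains sum to 0.187 + 0.06 = 0.247.
g_alb = 0.4266 − 0.247 = 0.18.

0.18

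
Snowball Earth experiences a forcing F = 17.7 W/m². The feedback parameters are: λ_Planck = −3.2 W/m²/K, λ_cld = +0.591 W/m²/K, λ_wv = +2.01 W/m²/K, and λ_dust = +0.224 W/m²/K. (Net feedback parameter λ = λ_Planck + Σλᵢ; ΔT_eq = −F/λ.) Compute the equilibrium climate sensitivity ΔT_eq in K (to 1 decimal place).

Net feedback parameter λ = (−3.2) + (+0.591) + (+2.01) + (+0.224) = -0.375 W/m²/K.
ΔT = −F/λ = −17.7/(-0.375) = 47.2 K.

47.2 K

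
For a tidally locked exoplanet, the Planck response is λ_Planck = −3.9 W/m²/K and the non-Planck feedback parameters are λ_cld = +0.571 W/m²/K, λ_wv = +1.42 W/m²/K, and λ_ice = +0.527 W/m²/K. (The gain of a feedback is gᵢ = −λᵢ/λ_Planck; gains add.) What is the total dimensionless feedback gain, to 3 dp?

0.646

Convert to gains: g_cld = 0.571/3.9 = 0.1464; g_wv = 1.42/3.9 = 0.3641; g_ice = 0.527/3.9 = 0.1351.
Total gain g = 0.6456.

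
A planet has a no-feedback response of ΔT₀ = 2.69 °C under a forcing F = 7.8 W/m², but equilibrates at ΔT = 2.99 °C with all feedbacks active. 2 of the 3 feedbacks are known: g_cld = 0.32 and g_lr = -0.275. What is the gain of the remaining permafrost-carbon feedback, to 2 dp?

0.06

Amplification A = ΔT/ΔT₀ = 2.99/2.69 = 1.112.
Total gain g = 1 − 1/A = 1 − 1/1.112 = 0.1007.
Known gains sum to 0.32 − 0.275 = 0.045.
g_pf = 0.1007 − 0.045 = 0.06.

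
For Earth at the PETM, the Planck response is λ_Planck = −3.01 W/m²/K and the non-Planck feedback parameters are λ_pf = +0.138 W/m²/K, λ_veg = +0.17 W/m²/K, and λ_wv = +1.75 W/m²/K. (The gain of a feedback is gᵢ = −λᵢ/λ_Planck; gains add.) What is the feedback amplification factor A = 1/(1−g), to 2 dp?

Convert to gains: g_pf = 0.138/3.01 = 0.04585; g_veg = 0.17/3.01 = 0.05648; g_wv = 1.75/3.01 = 0.5814.
Total gain g = 0.68373.
A = 1/(1 − 0.68373) = 3.16.

3.16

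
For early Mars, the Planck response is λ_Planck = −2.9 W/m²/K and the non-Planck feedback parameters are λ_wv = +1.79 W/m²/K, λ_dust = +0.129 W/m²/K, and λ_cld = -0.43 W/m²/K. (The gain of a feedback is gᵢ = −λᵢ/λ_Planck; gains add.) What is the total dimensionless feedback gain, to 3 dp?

0.513

Convert to gains: g_wv = 1.79/2.9 = 0.6172; g_dust = 0.129/2.9 = 0.04448; g_cld = -0.43/2.9 = -0.1483.
Total gain g = 0.51338.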